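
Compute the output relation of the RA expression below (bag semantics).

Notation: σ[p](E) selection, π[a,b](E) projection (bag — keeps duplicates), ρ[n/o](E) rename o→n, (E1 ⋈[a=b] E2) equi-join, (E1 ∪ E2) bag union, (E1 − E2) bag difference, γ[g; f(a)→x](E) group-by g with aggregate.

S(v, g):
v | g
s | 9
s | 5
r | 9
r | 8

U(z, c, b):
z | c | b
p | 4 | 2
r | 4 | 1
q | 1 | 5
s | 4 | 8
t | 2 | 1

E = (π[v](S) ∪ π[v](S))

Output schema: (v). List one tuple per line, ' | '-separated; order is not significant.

Stepwise |·|:
  S → 4
  π[v](S) → 4
  S → 4
  π[v](S) → 4
  (π[v](S) ∪ π[v](S)) → 8

== RESULT ==
v
r
r
r
r
s
s
s
s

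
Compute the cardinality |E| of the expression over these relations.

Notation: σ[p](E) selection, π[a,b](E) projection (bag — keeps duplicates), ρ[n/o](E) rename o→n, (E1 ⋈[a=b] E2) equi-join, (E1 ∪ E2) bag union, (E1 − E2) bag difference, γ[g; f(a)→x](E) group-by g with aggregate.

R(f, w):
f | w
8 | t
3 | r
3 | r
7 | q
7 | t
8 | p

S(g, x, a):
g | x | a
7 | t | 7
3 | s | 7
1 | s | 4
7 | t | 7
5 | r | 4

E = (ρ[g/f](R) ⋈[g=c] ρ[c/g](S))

Row counts bottom-up:
  R → 6
  ρ[g/f](R) → 6
  S → 5
  ρ[c/g](S) → 5
  (ρ[g/f](R) ⋈[g=c] ρ[c/g](S)) → 6

|E| = 6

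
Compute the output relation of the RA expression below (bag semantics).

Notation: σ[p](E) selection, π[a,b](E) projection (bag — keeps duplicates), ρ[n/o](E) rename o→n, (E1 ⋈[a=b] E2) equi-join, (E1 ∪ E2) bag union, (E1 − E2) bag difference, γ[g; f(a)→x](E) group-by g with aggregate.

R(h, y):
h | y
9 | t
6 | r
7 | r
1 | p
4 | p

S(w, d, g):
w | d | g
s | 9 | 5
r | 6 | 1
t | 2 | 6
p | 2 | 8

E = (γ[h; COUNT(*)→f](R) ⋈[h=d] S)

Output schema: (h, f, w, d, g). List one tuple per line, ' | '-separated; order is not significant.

Per-node cardinality:
  R → 5
  γ[h; COUNT(*)→f](R) → 5
  S → 4
  (γ[h; COUNT(*)→f](R) ⋈[h=d] S) → 2

== RESULT ==
h | f | w | d | g
6 | 1 | r | 6 | 1
9 | 1 | s | 9 | 5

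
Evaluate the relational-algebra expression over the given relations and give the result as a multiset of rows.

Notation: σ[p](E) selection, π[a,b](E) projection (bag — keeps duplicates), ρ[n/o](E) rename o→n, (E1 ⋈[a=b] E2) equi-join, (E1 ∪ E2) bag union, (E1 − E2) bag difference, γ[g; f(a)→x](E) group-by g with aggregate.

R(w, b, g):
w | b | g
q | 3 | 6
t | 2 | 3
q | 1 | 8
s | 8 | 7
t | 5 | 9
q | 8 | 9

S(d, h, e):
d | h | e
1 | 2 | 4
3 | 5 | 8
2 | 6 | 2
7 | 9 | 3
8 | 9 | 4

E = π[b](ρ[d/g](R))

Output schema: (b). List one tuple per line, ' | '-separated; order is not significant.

Stepwise |·|:
  R → 6
  ρ[d/g](R) → 6
  π[b](ρ[d/g](R)) → 6

== RESULT ==
b
1
2
3
5
8
8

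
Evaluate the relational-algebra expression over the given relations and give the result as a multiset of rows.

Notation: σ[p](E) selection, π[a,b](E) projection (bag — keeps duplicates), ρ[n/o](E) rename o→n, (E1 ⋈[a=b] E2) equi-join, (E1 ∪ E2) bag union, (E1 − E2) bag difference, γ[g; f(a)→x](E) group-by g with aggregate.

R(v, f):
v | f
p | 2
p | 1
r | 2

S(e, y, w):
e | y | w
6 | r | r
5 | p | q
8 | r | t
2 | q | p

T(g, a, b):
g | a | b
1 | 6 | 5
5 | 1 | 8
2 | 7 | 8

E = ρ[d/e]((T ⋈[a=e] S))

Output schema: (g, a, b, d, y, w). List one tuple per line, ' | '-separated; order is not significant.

Stepwise |·|:
  T → 3
  S → 4
  (T ⋈[a=e] S) → 1
  ρ[d/e]((T ⋈[a=e] S)) → 1

== RESULT ==
g | a | b | d | y | w
1 | 6 | 5 | 6 | r | r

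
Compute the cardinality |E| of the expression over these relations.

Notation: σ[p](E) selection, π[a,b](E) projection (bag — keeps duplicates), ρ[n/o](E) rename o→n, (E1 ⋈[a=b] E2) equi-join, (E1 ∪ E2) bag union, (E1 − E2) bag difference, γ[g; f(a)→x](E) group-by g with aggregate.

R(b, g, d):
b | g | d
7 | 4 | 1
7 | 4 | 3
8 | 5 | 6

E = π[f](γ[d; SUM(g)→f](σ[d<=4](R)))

Row counts bottom-up:
  R → 3
  σ[d<=4](R) → 2
  γ[d; SUM(g)→f](σ[d<=4](R)) → 2
  π[f](γ[d; SUM(g)→f](σ[d<=4](R))) → 2

|E| = 2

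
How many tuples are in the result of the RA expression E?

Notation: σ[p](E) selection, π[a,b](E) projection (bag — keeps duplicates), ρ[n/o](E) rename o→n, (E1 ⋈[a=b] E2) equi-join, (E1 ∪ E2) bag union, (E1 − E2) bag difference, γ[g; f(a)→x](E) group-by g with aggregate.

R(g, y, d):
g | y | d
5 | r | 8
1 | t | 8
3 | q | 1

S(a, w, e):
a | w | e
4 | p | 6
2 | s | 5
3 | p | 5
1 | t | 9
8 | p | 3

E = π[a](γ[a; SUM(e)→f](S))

Stepwise |·|:
  S → 5
  γ[a; SUM(e)→f](S) → 5
  π[a](γ[a; SUM(e)→f](S)) → 5

|E| = 5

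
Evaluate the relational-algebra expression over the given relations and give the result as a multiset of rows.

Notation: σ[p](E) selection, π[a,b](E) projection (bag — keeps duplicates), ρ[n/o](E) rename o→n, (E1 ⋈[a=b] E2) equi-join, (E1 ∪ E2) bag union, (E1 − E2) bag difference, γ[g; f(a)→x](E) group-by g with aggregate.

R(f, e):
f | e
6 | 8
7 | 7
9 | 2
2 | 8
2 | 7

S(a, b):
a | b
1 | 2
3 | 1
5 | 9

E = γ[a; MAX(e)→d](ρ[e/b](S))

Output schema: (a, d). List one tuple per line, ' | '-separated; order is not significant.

Stepwise |·|:
  S → 3
  ρ[e/b](S) → 3
  γ[a; MAX(e)→d](ρ[e/b](S)) → 3

== RESULT ==
a | d
1 | 2
3 | 1
5 | 9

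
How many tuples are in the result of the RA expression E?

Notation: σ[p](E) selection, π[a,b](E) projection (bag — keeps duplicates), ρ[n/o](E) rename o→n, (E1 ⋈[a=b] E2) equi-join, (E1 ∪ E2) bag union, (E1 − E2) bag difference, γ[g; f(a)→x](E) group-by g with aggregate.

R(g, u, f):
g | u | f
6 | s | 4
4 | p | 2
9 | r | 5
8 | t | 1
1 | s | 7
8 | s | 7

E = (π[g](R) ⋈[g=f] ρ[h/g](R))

Per-node cardinality:
  R → 6
  π[g](R) → 6
  R → 6
  ρ[h/g](R) → 6
  (π[g](R) ⋈[g=f] ρ[h/g](R)) → 2

|E| = 2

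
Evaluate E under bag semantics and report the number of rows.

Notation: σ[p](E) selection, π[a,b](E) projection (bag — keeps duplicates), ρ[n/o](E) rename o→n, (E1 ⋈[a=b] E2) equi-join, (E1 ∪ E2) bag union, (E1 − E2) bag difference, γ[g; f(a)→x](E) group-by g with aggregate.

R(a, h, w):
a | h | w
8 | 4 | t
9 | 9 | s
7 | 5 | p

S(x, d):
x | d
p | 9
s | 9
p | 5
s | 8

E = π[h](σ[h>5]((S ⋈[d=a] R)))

Stepwise |·|:
  S → 4
  R → 3
  (S ⋈[d=a] R) → 3
  σ[h>5]((S ⋈[d=a] R)) → 2
  π[h](σ[h>5]((S ⋈[d=a] R))) → 2

|E| = 2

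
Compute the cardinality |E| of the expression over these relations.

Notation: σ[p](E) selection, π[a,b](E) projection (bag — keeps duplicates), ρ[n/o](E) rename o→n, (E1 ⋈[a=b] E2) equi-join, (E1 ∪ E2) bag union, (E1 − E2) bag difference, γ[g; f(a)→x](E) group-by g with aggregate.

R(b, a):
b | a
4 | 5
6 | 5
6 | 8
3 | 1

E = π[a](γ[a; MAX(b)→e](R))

Row counts bottom-up:
  R → 4
  γ[a; MAX(b)→e](R) → 3
  π[a](γ[a; MAX(b)→e](R)) → 3

|E| = 3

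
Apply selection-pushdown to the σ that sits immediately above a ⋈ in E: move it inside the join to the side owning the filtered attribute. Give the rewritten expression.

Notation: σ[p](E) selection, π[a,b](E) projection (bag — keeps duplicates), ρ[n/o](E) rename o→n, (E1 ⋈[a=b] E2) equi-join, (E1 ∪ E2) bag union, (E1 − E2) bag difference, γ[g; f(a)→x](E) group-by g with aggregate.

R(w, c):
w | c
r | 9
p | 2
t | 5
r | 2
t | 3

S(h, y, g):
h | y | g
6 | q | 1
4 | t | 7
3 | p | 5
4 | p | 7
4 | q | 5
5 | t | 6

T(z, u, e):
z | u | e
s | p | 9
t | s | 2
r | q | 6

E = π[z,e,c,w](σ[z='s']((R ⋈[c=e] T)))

σ filters on z, owned by the right side.
E' = π[z,e,c,w]((R ⋈[c=e] σ[z='s'](T)))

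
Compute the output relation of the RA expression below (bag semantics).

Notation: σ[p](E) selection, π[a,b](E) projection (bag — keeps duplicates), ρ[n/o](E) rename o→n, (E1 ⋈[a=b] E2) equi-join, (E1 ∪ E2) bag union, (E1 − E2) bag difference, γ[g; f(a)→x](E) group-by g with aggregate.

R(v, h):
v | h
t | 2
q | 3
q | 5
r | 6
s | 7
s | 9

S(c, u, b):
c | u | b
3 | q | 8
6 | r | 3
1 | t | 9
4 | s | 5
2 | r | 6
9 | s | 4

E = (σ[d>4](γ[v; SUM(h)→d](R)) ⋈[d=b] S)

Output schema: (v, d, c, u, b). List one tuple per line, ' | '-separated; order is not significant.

Per-node cardinality:
  R → 6
  γ[v; SUM(h)→d](R) → 4
  σ[d>4](γ[v; SUM(h)→d](R)) → 3
  S → 6
  (σ[d>4](γ[v; SUM(h)→d](R)) ⋈[d=b] S) → 2

== RESULT ==
v | d | c | u | b
q | 8 | 3 | q | 8
r | 6 | 2 | r | 6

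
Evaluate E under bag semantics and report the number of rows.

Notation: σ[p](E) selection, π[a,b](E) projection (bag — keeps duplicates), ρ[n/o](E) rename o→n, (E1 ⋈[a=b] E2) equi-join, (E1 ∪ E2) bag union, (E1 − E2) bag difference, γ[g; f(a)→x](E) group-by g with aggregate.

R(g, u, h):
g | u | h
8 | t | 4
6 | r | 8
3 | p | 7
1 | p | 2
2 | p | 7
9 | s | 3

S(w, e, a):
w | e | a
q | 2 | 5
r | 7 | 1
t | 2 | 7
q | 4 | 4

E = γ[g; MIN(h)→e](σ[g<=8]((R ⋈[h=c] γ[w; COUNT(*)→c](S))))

Per-node cardinality:
  R → 6
  S → 4
  γ[w; COUNT(*)→c](S) → 3
  (R ⋈[h=c] γ[w; COUNT(*)→c](S)) → 1
  σ[g<=8]((R ⋈[h=c] γ[w; COUNT(*)→c](S))) → 1
  γ[g; MIN(h)→e](σ[g<=8]((R ⋈[h=c] γ[w; COUNT(*)→c](S)))) → 1

|E| = 1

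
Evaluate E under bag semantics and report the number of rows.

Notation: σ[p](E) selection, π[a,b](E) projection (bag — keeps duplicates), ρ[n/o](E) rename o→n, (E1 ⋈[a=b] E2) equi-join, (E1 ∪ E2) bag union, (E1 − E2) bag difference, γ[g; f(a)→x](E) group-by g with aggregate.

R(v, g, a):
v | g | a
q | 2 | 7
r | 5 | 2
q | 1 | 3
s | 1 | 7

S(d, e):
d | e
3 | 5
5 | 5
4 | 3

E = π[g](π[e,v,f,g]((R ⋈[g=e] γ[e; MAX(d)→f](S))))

Subexpression sizes:
  R → 4
  S → 3
  γ[e; MAX(d)→f](S) → 2
  (R ⋈[g=e] γ[e; MAX(d)→f](S)) → 1
  π[e,v,f,g]((R ⋈[g=e] γ[e; MAX(d)→f](S))) → 1
  π[g](π[e,v,f,g]((R ⋈[g=e] γ[e; MAX(d)→f](S)))) → 1

|E| = 1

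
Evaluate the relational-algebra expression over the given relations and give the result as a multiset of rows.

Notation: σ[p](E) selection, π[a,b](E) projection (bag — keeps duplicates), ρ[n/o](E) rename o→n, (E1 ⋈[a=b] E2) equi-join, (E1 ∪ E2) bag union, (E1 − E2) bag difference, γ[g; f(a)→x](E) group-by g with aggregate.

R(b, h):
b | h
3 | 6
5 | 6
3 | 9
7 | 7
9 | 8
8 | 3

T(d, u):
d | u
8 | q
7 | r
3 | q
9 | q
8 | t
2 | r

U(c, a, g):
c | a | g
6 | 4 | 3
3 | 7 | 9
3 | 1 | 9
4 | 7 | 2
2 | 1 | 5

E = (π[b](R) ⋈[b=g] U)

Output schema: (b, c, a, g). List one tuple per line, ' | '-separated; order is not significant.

Row counts bottom-up:
  R → 6
  π[b](R) → 6
  U → 5
  (π[b](R) ⋈[b=g] U) → 5

== RESULT ==
b | c | a | g
3 | 6 | 4 | 3
3 | 6 | 4 | 3
5 | 2 | 1 | 5
9 | 3 | 1 | 9
9 | 3 | 7 | 9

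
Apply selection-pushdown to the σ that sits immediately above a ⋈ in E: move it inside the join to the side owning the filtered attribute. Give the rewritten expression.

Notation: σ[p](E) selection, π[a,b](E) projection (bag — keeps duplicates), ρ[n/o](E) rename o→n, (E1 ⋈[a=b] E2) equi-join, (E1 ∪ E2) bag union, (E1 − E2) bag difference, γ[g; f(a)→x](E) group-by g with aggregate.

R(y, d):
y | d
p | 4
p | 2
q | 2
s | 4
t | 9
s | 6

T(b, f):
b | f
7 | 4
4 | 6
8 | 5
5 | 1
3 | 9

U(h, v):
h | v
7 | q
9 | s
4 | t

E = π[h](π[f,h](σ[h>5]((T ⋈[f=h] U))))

σ filters on h, owned by the right side.
E' = π[h](π[f,h]((T ⋈[f=h] σ[h>5](U))))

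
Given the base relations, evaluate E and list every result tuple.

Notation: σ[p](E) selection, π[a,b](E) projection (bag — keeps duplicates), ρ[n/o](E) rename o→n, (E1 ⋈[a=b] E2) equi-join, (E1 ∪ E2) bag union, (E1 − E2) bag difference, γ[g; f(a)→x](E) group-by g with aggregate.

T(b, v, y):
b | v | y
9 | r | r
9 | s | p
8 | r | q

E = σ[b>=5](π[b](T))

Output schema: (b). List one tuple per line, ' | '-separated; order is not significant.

Stepwise |·|:
  T → 3
  π[b](T) → 3
  σ[b>=5](π[b](T)) → 3

== RESULT ==
b
8
9
9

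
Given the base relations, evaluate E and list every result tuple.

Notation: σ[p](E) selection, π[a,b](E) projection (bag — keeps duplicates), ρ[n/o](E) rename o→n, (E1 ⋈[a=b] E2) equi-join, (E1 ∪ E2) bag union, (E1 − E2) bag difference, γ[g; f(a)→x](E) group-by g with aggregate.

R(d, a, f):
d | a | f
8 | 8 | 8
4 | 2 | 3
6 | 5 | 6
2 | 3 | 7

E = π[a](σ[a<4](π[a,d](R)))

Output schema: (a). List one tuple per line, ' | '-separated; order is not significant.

Subexpression sizes:
  R → 4
  π[a,d](R) → 4
  σ[a<4](π[a,d](R)) → 2
  π[a](σ[a<4](π[a,d](R))) → 2

== RESULT ==
a
2
3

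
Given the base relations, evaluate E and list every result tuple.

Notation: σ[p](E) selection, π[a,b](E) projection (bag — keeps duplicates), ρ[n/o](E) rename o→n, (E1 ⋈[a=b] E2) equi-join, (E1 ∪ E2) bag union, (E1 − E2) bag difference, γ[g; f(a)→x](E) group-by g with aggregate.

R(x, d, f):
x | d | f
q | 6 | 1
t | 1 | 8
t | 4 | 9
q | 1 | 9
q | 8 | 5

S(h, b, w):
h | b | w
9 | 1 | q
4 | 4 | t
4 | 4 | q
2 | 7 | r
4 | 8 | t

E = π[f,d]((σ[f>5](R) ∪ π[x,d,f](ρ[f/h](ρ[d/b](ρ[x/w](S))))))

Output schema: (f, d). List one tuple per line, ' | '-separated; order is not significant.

Stepwise |·|:
  R → 5
  σ[f>5](R) → 3
  S → 5
  ρ[x/w](S) → 5
  ρ[d/b](ρ[x/w](S)) → 5
  ρ[f/h](ρ[d/b](ρ[x/w](S))) → 5
  π[x,d,f](ρ[f/h](ρ[d/b](ρ[x/w](S)))) → 5
  (σ[f>5](R) ∪ π[x,d,f](ρ[f/h](ρ[d/b](ρ[x/w](S))))) → 8
  π[f,d]((σ[f>5](R) ∪ π[x,d,f](ρ[f/h](ρ[d/b](ρ[x/w](S)))))) → 8

== RESULT ==
f | d
2 | 7
4 | 4
4 | 4
4 | 8
8 | 1
9 | 1
9 | 1
9 | 4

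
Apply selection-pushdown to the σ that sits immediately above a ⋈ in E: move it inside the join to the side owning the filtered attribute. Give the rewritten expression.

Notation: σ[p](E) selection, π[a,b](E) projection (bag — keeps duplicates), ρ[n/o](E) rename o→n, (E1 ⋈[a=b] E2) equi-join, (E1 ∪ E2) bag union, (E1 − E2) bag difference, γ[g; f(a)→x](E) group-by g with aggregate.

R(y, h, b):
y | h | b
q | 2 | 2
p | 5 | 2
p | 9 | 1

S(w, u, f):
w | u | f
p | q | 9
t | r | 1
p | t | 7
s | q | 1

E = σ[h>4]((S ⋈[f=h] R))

σ filters on h, owned by the right side.
E' = (S ⋈[f=h] σ[h>4](R))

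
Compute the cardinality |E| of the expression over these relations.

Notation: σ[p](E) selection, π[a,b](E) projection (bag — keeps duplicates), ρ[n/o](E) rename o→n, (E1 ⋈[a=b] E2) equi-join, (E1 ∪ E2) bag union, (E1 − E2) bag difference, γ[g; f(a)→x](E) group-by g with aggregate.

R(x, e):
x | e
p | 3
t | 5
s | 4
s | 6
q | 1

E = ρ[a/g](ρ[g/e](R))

Stepwise |·|:
  R → 5
  ρ[g/e](R) → 5
  ρ[a/g](ρ[g/e](R)) → 5

|E| = 5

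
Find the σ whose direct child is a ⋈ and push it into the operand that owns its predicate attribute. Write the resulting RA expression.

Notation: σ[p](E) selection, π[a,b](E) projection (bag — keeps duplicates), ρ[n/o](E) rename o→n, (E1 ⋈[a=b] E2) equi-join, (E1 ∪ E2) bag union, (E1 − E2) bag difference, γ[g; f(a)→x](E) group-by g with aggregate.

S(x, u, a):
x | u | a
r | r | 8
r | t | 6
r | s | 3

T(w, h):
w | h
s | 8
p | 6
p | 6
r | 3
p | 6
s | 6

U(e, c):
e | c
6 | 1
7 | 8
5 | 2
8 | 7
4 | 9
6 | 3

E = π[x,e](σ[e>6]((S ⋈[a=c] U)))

σ filters on e, owned by the right side.
E' = π[x,e]((S ⋈[a=c] σ[e>6](U)))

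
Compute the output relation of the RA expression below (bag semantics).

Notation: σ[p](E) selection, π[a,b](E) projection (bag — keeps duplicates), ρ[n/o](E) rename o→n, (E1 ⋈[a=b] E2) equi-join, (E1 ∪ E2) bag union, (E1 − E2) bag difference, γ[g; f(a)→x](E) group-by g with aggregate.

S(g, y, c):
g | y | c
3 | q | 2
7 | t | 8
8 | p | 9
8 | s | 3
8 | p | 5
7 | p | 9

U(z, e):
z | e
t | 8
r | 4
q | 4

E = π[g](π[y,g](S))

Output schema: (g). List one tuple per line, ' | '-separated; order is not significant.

Row counts bottom-up:
  S → 6
  π[y,g](S) → 6
  π[g](π[y,g](S)) → 6

== RESULT ==
g
3
7
7
8
8
8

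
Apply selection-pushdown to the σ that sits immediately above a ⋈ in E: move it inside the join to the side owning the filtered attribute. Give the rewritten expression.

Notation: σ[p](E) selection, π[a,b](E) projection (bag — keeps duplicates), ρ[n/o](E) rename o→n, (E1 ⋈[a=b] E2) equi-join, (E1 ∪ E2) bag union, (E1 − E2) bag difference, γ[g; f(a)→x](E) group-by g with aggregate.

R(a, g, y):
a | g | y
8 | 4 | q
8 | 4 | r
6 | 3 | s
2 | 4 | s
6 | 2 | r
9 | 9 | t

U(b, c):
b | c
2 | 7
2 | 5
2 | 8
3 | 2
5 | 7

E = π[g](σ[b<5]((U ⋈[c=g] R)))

σ filters on b, owned by the left side.
E' = π[g]((σ[b<5](U) ⋈[c=g] R))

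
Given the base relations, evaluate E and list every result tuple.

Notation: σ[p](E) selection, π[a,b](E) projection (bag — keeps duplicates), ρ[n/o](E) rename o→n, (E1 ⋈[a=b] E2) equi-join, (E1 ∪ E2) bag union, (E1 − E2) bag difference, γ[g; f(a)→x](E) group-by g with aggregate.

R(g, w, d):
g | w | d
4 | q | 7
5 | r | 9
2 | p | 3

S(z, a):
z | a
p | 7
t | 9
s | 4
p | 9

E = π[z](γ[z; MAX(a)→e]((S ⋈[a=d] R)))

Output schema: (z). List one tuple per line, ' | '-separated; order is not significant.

Row counts bottom-up:
  S → 4
  R → 3
  (S ⋈[a=d] R) → 3
  γ[z; MAX(a)→e]((S ⋈[a=d] R)) → 2
  π[z](γ[z; MAX(a)→e]((S ⋈[a=d] R))) → 2

== RESULT ==
z
p
t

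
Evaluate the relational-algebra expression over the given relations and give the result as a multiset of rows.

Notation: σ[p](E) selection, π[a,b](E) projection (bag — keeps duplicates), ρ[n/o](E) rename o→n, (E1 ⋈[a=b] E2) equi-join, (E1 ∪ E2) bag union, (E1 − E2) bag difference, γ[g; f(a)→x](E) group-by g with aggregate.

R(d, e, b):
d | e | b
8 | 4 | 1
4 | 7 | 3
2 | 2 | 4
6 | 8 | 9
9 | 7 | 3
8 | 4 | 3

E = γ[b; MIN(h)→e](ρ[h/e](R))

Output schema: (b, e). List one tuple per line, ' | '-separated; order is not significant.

Row counts bottom-up:
  R → 6
  ρ[h/e](R) → 6
  γ[b; MIN(h)→e](ρ[h/e](R)) → 4

== RESULT ==
b | e
1 | 4
3 | 4
4 | 2
9 | 8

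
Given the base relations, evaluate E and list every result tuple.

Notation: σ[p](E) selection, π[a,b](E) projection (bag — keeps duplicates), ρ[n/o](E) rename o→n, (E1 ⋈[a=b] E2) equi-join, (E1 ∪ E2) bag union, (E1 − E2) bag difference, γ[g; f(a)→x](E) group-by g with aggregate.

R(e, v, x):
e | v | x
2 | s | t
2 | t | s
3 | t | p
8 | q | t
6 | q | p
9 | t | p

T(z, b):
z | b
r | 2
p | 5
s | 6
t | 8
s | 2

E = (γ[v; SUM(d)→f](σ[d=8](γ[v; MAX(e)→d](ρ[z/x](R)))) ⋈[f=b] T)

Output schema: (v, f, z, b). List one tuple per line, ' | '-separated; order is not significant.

Subexpression sizes:
  R → 6
  ρ[z/x](R) → 6
  γ[v; MAX(e)→d](ρ[z/x](R)) → 3
  σ[d=8](γ[v; MAX(e)→d](ρ[z/x](R))) → 1
  γ[v; SUM(d)→f](σ[d=8](γ[v; MAX(e)→d](ρ[z/x](R)))) → 1
  T → 5
  (γ[v; SUM(d)→f](σ[d=8](γ[v; MAX(e)→d](ρ[z/x](R)))) ⋈[f=b] T) → 1

== RESULT ==
v | f | z | b
q | 8 | t | 8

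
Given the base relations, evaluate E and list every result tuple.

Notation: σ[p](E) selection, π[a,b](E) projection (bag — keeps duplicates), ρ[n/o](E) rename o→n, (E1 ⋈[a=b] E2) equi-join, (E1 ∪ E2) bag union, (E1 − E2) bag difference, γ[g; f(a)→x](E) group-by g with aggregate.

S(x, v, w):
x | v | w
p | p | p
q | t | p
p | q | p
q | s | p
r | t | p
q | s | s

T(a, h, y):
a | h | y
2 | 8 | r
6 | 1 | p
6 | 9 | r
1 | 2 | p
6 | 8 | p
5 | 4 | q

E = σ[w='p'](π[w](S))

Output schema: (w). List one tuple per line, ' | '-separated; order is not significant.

Subexpression sizes:
  S → 6
  π[w](S) → 6
  σ[w='p'](π[w](S)) → 5

== RESULT ==
w
p
p
p
p
p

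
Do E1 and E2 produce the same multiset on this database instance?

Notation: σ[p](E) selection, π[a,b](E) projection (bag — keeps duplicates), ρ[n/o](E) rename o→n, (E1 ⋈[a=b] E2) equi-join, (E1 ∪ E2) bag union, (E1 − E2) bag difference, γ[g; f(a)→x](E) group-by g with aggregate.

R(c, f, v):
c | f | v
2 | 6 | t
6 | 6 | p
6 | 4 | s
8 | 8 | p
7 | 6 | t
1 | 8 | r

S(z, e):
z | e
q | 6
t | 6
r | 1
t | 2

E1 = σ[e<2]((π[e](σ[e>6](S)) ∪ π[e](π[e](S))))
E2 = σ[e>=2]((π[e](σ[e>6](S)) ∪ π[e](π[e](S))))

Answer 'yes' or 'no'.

E1 subexpression sizes:
  S → 4
  σ[e>6](S) → 0
  π[e](σ[e>6](S)) → 0
  S → 4
  π[e](S) → 4
  π[e](π[e](S)) → 4
  (π[e](σ[e>6](S)) ∪ π[e](π[e](S))) → 4
  σ[e<2]((π[e](σ[e>6](S)) ∪ π[e](π[e](S)))) → 1
E2 subexpression sizes:
  S → 4
  σ[e>6](S) → 0
  π[e](σ[e>6](S)) → 0
  S → 4
  π[e](S) → 4
  π[e](π[e](S)) → 4
  (π[e](σ[e>6](S)) ∪ π[e](π[e](S))) → 4
  σ[e>=2]((π[e](σ[e>6](S)) ∪ π[e](π[e](S)))) → 3

E1 result:
e
1
E2 result:
e
2
6
6
Witness: (6,) appears 0× in E1 but 2× in E2.

no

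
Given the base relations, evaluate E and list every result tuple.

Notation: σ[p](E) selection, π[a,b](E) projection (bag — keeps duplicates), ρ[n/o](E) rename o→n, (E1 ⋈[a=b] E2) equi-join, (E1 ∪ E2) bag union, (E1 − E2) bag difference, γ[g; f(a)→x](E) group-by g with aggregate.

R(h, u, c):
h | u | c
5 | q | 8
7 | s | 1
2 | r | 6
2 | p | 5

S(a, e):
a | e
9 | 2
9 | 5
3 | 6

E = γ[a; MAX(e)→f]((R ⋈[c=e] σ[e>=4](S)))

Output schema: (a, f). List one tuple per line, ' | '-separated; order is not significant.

Stepwise |·|:
  R → 4
  S → 3
  σ[e>=4](S) → 2
  (R ⋈[c=e] σ[e>=4](S)) → 2
  γ[a; MAX(e)→f]((R ⋈[c=e] σ[e>=4](S))) → 2

== RESULT ==
a | f
3 | 6
9 | 5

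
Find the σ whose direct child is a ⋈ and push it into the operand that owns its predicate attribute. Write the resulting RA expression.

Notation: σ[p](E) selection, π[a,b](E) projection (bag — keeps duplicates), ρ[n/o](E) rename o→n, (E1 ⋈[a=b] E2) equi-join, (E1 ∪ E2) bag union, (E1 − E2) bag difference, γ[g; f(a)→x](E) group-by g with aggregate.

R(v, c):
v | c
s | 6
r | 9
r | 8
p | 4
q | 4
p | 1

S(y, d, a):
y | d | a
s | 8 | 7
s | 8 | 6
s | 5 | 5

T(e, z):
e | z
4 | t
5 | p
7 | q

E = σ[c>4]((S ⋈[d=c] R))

σ filters on c, owned by the right side.
E' = (S ⋈[d=c] σ[c>4](R))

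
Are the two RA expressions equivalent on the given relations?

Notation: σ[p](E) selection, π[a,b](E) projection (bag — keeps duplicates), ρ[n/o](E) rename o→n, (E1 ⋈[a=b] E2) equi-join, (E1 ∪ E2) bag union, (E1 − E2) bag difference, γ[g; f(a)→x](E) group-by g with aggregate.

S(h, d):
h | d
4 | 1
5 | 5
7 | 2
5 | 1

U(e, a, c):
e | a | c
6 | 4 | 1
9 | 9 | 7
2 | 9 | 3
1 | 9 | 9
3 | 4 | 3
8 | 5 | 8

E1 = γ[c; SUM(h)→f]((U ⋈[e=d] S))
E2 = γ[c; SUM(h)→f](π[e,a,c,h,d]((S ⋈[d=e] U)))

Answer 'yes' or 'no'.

E1 row counts bottom-up:
  U → 6
  S → 4
  (U ⋈[e=d] S) → 3
  γ[c; SUM(h)→f]((U ⋈[e=d] S)) → 2
E2 row counts bottom-up:
  S → 4
  U → 6
  (S ⋈[d=e] U) → 3
  π[e,a,c,h,d]((S ⋈[d=e] U)) → 3
  γ[c; SUM(h)→f](π[e,a,c,h,d]((S ⋈[d=e] U))) → 2

E1 and E2 produce the same multiset:
c | f
3 | 7
9 | 9

yes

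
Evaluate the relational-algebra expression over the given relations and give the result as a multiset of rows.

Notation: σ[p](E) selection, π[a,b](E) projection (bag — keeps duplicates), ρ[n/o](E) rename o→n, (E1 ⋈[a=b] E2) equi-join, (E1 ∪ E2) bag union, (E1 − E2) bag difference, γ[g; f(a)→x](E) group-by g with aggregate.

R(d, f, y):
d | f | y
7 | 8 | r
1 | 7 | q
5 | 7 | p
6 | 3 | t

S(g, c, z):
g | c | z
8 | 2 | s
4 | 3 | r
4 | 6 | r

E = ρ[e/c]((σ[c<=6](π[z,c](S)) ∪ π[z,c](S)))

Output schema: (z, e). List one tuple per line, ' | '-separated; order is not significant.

Per-node cardinality:
  S → 3
  π[z,c](S) → 3
  σ[c<=6](π[z,c](S)) → 3
  S → 3
  π[z,c](S) → 3
  (σ[c<=6](π[z,c](S)) ∪ π[z,c](S)) → 6
  ρ[e/c]((σ[c<=6](π[z,c](S)) ∪ π[z,c](S))) → 6

== RESULT ==
z | e
r | 3
r | 3
r | 6
r | 6
s | 2
s | 2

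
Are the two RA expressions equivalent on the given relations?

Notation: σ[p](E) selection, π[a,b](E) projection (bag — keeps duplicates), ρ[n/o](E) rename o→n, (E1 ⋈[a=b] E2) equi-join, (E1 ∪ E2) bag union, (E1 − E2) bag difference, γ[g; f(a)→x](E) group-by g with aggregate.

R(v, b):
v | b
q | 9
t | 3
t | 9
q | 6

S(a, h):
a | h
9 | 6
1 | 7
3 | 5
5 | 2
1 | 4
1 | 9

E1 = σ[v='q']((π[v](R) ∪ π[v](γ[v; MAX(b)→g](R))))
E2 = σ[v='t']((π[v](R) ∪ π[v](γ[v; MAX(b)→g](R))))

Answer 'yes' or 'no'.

E1 stepwise |·|:
  R → 4
  π[v](R) → 4
  R → 4
  γ[v; MAX(b)→g](R) → 2
  π[v](γ[v; MAX(b)→g](R)) → 2
  (π[v](R) ∪ π[v](γ[v; MAX(b)→g](R))) → 6
  σ[v='q']((π[v](R) ∪ π[v](γ[v; MAX(b)→g](R)))) → 3
E2 stepwise |·|:
  R → 4
  π[v](R) → 4
  R → 4
  γ[v; MAX(b)→g](R) → 2
  π[v](γ[v; MAX(b)→g](R)) → 2
  (π[v](R) ∪ π[v](γ[v; MAX(b)→g](R))) → 6
  σ[v='t']((π[v](R) ∪ π[v](γ[v; MAX(b)→g](R)))) → 3

E1 result:
v
q
q
q
E2 result:
v
t
t
t
Witness: ('t',) appears 0× in E1 but 3× in E2.

no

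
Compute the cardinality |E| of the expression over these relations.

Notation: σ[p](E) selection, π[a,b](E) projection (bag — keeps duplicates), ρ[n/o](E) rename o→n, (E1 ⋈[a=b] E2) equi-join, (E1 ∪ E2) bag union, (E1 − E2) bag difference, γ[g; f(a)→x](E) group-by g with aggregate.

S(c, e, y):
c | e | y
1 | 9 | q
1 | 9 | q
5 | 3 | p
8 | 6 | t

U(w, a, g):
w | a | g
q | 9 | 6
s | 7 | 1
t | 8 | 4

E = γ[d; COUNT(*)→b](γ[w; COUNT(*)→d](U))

Subexpression sizes:
  U → 3
  γ[w; COUNT(*)→d](U) → 3
  γ[d; COUNT(*)→b](γ[w; COUNT(*)→d](U)) → 1

|E| = 1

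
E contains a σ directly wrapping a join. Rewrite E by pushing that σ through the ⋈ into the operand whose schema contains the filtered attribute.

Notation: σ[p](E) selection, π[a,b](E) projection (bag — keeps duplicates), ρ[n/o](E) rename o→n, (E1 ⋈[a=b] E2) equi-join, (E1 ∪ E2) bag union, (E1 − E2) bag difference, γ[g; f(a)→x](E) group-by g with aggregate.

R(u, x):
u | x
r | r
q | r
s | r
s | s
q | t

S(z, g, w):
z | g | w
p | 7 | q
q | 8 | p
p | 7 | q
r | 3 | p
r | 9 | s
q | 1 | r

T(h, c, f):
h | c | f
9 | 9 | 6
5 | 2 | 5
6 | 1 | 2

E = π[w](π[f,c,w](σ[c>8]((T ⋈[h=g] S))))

σ filters on c, owned by the left side.
E' = π[w](π[f,c,w]((σ[c>8](T) ⋈[h=g] S)))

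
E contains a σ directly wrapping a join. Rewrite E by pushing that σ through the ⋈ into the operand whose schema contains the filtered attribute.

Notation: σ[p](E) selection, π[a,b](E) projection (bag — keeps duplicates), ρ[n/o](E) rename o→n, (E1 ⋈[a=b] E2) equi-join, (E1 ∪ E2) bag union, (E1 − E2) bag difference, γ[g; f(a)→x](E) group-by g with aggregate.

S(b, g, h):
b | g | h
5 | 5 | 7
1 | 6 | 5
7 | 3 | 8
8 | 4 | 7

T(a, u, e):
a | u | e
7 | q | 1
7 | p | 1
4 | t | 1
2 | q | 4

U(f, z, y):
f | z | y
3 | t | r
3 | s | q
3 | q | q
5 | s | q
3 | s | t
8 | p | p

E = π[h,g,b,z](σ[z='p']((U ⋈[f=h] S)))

σ filters on z, owned by the left side.
E' = π[h,g,b,z]((σ[z='p'](U) ⋈[f=h] S))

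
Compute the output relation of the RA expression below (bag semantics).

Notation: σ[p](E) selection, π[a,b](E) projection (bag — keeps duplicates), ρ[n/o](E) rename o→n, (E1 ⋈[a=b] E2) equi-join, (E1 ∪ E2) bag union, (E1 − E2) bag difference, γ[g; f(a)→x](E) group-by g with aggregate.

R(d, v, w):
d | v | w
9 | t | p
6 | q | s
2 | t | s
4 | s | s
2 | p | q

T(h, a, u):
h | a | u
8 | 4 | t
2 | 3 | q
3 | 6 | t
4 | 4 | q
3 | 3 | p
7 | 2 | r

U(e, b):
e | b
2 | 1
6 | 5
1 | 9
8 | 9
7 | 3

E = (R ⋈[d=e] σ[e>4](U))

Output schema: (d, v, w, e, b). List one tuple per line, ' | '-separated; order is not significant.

Row counts bottom-up:
  R → 5
  U → 5
  σ[e>4](U) → 3
  (R ⋈[d=e] σ[e>4](U)) → 1

== RESULT ==
d | v | w | e | b
6 | q | s | 6 | 5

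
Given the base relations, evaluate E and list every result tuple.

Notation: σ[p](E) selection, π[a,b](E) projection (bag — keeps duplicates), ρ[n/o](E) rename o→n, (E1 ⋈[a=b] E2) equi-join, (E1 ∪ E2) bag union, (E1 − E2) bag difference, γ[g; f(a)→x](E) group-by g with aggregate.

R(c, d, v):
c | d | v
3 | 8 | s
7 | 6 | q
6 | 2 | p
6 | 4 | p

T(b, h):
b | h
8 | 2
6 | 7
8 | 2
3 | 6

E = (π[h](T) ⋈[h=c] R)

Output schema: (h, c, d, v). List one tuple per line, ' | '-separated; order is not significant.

Stepwise |·|:
  T → 4
  π[h](T) → 4
  R → 4
  (π[h](T) ⋈[h=c] R) → 3

== RESULT ==
h | c | d | v
6 | 6 | 2 | p
6 | 6 | 4 | p
7 | 7 | 6 | q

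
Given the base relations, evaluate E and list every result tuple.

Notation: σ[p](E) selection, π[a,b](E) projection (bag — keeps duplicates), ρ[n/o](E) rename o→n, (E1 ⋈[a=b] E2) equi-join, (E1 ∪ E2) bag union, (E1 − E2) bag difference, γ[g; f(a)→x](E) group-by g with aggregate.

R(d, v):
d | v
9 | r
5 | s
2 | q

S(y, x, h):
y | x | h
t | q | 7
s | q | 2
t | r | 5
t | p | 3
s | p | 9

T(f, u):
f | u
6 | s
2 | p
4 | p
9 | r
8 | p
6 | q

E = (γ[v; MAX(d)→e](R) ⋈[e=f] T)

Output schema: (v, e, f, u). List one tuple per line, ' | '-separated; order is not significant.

Stepwise |·|:
  R → 3
  γ[v; MAX(d)→e](R) → 3
  T → 6
  (γ[v; MAX(d)→e](R) ⋈[e=f] T) → 2

== RESULT ==
v | e | f | u
q | 2 | 2 | p
r | 9 | 9 | r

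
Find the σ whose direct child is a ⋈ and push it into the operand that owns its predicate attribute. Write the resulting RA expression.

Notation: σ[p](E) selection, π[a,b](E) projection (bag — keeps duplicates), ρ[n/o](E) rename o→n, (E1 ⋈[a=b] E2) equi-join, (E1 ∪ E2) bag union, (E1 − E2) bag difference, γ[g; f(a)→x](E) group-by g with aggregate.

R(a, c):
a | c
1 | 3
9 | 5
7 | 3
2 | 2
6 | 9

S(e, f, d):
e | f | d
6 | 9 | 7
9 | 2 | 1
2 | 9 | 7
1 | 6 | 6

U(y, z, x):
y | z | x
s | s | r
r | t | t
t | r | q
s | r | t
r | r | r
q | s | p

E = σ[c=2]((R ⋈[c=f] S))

σ filters on c, owned by the left side.
E' = (σ[c=2](R) ⋈[c=f] S)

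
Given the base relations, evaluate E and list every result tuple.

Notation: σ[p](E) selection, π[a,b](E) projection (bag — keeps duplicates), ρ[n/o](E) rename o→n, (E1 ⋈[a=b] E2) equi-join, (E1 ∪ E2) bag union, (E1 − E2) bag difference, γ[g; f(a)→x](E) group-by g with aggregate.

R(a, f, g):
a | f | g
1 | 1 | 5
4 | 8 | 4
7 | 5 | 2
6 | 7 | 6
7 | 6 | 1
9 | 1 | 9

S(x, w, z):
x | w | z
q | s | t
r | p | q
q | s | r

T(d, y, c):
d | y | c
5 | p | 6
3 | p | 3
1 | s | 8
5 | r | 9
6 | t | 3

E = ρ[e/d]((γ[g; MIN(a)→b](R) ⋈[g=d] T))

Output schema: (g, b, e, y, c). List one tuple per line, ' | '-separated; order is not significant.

Stepwise |·|:
  R → 6
  γ[g; MIN(a)→b](R) → 6
  T → 5
  (γ[g; MIN(a)→b](R) ⋈[g=d] T) → 4
  ρ[e/d]((γ[g; MIN(a)→b](R) ⋈[g=d] T)) → 4

== RESULT ==
g | b | e | y | c
1 | 7 | 1 | s | 8
5 | 1 | 5 | p | 6
5 | 1 | 5 | r | 9
6 | 6 | 6 | t | 3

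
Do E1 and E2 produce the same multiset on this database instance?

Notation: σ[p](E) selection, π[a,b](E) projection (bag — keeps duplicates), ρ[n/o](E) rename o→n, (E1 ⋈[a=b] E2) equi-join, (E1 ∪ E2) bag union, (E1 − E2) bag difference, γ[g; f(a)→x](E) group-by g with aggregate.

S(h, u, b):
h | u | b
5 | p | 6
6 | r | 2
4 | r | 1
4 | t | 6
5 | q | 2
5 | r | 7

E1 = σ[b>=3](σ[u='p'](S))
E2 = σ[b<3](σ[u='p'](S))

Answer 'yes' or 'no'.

E1 row counts bottom-up:
  S → 6
  σ[u='p'](S) → 1
  σ[b>=3](σ[u='p'](S)) → 1
E2 row counts bottom-up:
  S → 6
  σ[u='p'](S) → 1
  σ[b<3](σ[u='p'](S)) → 0

E1 result:
h | u | b
5 | p | 6
E2 result:
h | u | b
(0 rows)
Witness: (5, 'p', 6) appears 1× in E1 but 0× in E2.

no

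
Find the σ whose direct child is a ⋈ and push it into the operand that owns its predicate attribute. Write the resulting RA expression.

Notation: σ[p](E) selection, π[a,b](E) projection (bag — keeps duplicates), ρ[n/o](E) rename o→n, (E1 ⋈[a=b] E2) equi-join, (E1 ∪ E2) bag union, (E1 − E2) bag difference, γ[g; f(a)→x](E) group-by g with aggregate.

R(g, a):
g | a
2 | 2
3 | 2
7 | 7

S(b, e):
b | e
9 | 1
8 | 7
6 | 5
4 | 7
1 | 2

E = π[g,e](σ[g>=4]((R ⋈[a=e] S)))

σ filters on g, owned by the left side.
E' = π[g,e]((σ[g>=4](R) ⋈[a=e] S))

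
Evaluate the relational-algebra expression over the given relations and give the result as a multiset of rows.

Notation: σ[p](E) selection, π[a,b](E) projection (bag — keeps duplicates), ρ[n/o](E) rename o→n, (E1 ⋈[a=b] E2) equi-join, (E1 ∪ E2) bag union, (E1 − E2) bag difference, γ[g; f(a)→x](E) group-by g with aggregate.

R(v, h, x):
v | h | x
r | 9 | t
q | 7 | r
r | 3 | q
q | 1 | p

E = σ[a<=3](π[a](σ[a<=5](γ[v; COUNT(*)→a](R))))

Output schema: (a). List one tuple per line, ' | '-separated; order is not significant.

Row counts bottom-up:
  R → 4
  γ[v; COUNT(*)→a](R) → 2
  σ[a<=5](γ[v; COUNT(*)→a](R)) → 2
  π[a](σ[a<=5](γ[v; COUNT(*)→a](R))) → 2
  σ[a<=3](π[a](σ[a<=5](γ[v; COUNT(*)→a](R)))) → 2

== RESULT ==
a
2
2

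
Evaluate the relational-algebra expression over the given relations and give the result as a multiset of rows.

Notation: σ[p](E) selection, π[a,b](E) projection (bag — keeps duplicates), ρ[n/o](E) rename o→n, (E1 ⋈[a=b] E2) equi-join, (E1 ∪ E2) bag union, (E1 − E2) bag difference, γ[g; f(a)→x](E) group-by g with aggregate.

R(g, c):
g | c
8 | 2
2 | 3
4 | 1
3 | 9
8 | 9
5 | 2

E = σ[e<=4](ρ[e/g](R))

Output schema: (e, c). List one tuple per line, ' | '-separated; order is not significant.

Subexpression sizes:
  R → 6
  ρ[e/g](R) → 6
  σ[e<=4](ρ[e/g](R)) → 3

== RESULT ==
e | c
2 | 3
3 | 9
4 | 1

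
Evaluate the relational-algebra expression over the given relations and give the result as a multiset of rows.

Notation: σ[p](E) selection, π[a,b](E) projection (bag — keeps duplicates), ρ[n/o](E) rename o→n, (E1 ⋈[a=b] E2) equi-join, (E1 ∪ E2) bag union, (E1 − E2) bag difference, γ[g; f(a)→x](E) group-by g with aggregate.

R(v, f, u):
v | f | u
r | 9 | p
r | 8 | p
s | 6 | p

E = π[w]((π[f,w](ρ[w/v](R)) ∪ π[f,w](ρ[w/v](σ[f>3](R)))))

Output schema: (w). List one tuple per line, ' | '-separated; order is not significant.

Row counts bottom-up:
  R → 3
  ρ[w/v](R) → 3
  π[f,w](ρ[w/v](R)) → 3
  R → 3
  σ[f>3](R) → 3
  ρ[w/v](σ[f>3](R)) → 3
  π[f,w](ρ[w/v](σ[f>3](R))) → 3
  (π[f,w](ρ[w/v](R)) ∪ π[f,w](ρ[w/v](σ[f>3](R)))) → 6
  π[w]((π[f,w](ρ[w/v](R)) ∪ π[f,w](ρ[w/v](σ[f>3](R))))) → 6

== RESULT ==
w
r
r
r
r
s
s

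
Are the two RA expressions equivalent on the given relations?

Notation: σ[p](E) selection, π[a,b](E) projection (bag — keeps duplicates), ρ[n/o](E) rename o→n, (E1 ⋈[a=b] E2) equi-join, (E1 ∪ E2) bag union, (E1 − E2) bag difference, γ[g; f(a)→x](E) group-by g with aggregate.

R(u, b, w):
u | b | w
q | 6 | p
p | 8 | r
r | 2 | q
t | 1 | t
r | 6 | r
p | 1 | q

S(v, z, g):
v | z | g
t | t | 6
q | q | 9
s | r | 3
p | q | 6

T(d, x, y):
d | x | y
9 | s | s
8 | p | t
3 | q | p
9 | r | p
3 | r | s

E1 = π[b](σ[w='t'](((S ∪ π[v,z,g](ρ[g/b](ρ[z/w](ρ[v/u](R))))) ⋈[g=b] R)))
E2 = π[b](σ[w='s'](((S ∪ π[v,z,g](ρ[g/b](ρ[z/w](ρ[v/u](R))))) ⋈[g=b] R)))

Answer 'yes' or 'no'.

E1 per-node cardinality:
  S → 4
  R → 6
  ρ[v/u](R) → 6
  ρ[z/w](ρ[v/u](R)) → 6
  ρ[g/b](ρ[z/w](ρ[v/u](R))) → 6
  π[v,z,g](ρ[g/b](ρ[z/w](ρ[v/u](R)))) → 6
  (S ∪ π[v,z,g](ρ[g/b](ρ[z/w](ρ[v/u](R))))) → 10
  R → 6
  ((S ∪ π[v,z,g](ρ[g/b](ρ[z/w](ρ[v/u](R))))) ⋈[g=b] R) → 14
  σ[w='t'](((S ∪ π[v,z,g](ρ[g/b](ρ[z/w](ρ[v/u](R))))) ⋈[g=b] R)) → 2
  π[b](σ[w='t'](((S ∪ π[v,z,g](ρ[g/b](ρ[z/w](ρ[v/u](R))))) ⋈[g=b] R))) → 2
E2 per-node cardinality:
  S → 4
  R → 6
  ρ[v/u](R) → 6
  ρ[z/w](ρ[v/u](R)) → 6
  ρ[g/b](ρ[z/w](ρ[v/u](R))) → 6
  π[v,z,g](ρ[g/b](ρ[z/w](ρ[v/u](R)))) → 6
  (S ∪ π[v,z,g](ρ[g/b](ρ[z/w](ρ[v/u](R))))) → 10
  R → 6
  ((S ∪ π[v,z,g](ρ[g/b](ρ[z/w](ρ[v/u](R))))) ⋈[g=b] R) → 14
  σ[w='s'](((S ∪ π[v,z,g](ρ[g/b](ρ[z/w](ρ[v/u](R))))) ⋈[g=b] R)) → 0
  π[b](σ[w='s'](((S ∪ π[v,z,g](ρ[g/b](ρ[z/w](ρ[v/u](R))))) ⋈[g=b] R))) → 0

E1 result:
b
1
1
E2 result:
b
(0 rows)
Witness: (1,) appears 2× in E1 but 0× in E2.

no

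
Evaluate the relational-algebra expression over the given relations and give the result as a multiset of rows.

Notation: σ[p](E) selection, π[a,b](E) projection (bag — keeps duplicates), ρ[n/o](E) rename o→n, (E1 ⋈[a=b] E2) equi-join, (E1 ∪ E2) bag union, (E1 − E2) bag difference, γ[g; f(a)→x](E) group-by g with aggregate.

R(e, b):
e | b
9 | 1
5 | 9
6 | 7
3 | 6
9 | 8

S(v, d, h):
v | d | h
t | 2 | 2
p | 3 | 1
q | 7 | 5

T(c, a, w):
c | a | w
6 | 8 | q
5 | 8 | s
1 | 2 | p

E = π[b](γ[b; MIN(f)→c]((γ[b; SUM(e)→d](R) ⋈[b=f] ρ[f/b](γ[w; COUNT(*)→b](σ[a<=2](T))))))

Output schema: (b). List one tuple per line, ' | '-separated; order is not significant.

Subexpression sizes:
  R → 5
  γ[b; SUM(e)→d](R) → 5
  T → 3
  σ[a<=2](T) → 1
  γ[w; COUNT(*)→b](σ[a<=2](T)) → 1
  ρ[f/b](γ[w; COUNT(*)→b](σ[a<=2](T))) → 1
  (γ[b; SUM(e)→d](R) ⋈[b=f] ρ[f/b](γ[w; COUNT(*)→b](σ[a<=2](T)))) → 1
  γ[b; MIN(f)→c]((γ[b; SUM(e)→d](R) ⋈[b=f] ρ[f/b](γ[w; COUNT(*)→b](σ[a<=2](T))))) → 1
  π[b](γ[b; MIN(f)→c]((γ[b; SUM(e)→d](R) ⋈[b=f] ρ[f/b](γ[w; COUNT(*)→b](σ[a<=2](T)))))) → 1

== RESULT ==
b
1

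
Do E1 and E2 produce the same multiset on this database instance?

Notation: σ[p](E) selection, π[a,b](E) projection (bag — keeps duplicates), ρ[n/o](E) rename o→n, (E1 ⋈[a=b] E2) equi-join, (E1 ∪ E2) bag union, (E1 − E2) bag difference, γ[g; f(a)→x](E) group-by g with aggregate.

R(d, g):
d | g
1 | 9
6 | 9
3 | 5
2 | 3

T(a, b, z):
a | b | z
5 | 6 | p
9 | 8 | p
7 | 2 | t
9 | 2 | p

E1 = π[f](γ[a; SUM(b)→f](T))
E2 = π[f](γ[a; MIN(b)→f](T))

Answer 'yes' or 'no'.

E1 per-node cardinality:
  T → 4
  γ[a; SUM(b)→f](T) → 3
  π[f](γ[a; SUM(b)→f](T)) → 3
E2 per-node cardinality:
  T → 4
  γ[a; MIN(b)→f](T) → 3
  π[f](γ[a; MIN(b)→f](T)) → 3

E1 result:
f
2
6
10
E2 result:
f
2
2
6
Witness: (2,) appears 1× in E1 but 2× in E2.

no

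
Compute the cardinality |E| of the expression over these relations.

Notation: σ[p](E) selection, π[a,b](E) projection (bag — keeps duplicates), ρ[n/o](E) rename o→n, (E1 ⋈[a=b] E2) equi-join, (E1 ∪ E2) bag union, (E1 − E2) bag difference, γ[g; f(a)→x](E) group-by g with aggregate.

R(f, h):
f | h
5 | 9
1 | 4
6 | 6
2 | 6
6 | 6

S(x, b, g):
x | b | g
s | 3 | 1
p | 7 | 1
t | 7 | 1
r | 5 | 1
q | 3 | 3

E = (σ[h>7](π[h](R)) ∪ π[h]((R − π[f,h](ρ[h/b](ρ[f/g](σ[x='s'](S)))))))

Per-node cardinality:
  R → 5
  π[h](R) → 5
  σ[h>7](π[h](R)) → 1
  R → 5
  S → 5
  σ[x='s'](S) → 1
  ρ[f/g](σ[x='s'](S)) → 1
  ρ[h/b](ρ[f/g](σ[x='s'](S))) → 1
  π[f,h](ρ[h/b](ρ[f/g](σ[x='s'](S)))) → 1
  (R − π[f,h](ρ[h/b](ρ[f/g](σ[x='s'](S))))) → 5
  π[h]((R − π[f,h](ρ[h/b](ρ[f/g](σ[x='s'](S)))))) → 5
  (σ[h>7](π[h](R)) ∪ π[h]((R − π[f,h](ρ[h/b](ρ[f/g](σ[x='s'](S))))))) → 6

|E| = 6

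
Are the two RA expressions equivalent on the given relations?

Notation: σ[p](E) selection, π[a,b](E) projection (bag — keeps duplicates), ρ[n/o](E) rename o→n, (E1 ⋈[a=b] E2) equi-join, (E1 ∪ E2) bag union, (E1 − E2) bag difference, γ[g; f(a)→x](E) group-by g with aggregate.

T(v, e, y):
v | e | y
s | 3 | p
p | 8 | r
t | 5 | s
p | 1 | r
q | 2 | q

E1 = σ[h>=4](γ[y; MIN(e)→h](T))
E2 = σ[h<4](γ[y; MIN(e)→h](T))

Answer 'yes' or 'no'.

E1 stepwise |·|:
  T → 5
  γ[y; MIN(e)→h](T) → 4
  σ[h>=4](γ[y; MIN(e)→h](T)) → 1
E2 stepwise |·|:
  T → 5
  γ[y; MIN(e)→h](T) → 4
  σ[h<4](γ[y; MIN(e)→h](T)) → 3

E1 result:
y | h
s | 5
E2 result:
y | h
p | 3
q | 2
r | 1
Witness: ('r', 1) appears 0× in E1 but 1× in E2.

no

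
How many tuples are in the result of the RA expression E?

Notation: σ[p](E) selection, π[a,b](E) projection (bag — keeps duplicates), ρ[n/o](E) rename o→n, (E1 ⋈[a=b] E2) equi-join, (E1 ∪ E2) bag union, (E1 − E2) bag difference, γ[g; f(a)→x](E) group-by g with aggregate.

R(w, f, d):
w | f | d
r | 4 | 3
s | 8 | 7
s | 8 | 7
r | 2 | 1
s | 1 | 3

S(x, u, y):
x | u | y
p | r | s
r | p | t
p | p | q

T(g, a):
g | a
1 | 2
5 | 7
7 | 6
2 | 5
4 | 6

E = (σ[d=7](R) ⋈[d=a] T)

Row counts bottom-up:
  R → 5
  σ[d=7](R) → 2
  T → 5
  (σ[d=7](R) ⋈[d=a] T) → 2

|E| = 2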